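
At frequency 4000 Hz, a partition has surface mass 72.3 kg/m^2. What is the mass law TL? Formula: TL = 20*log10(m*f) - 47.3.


m * f = 72.3 * 4000 = 289200
20*log10(289200) = 109.224 dB
TL = 109.224 - 47.3 = 61.924 dB


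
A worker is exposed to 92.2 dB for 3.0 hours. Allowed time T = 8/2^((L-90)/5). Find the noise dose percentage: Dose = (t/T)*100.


T_allowed = 8 / 2^((92.2 - 90)/5) = 5.89708 hr
Dose = 3.0 / 5.89708 * 100 = 50.873 %


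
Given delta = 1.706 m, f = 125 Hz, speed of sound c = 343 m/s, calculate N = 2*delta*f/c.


N = 2*delta*f/c = 2*delta/lambda, where lambda = c/f
lambda = 343 / 125 = 2.744 m
N = 2 * 1.706 / 2.744 = 1.2434


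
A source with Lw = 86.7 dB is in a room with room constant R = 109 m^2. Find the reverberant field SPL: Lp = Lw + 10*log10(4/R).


4/R = 4/109 = 0.0366972
Lp = 86.7 + 10*log10(0.0366972) = 72.346 dB


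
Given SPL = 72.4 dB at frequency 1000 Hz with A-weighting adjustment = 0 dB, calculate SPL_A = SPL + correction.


A-weighting table: 1000 Hz -> 0 dB correction
SPL_A = SPL + correction = 72.4 + (0) = 72.4 dBA


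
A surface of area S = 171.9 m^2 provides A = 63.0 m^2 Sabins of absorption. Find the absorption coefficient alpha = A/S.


Absorption coefficient = absorbed power / incident power
alpha = A / S = 63.0 / 171.9 = 0.36649


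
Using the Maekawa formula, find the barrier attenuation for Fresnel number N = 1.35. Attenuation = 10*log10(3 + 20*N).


3 + 20*N = 3 + 20*1.35 = 30
Att = 10*log10(30) = 14.771 dB


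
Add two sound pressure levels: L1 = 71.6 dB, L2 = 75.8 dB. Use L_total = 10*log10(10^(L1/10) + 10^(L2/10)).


10^(71.6/10) = 1.44544e+07
10^(75.8/10) = 3.80189e+07
Sum = 1.44544e+07 + 3.80189e+07 = 5.24733e+07
L_total = 10*log10(5.24733e+07) = 77.199 dB


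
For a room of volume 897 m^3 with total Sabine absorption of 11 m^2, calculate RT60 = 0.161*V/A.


RT60 = 0.161 * 897 / 11 = 13.129 s


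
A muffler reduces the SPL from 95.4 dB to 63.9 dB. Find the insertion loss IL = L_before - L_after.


Insertion loss = SPL without muffler - SPL with muffler
IL = 95.4 - 63.9 = 31.5 dB


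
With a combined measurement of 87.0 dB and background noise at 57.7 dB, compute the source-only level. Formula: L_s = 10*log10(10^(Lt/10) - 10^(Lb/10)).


10^(87.0/10) = 5.01187e+08
10^(57.7/10) = 588844
Difference = 5.01187e+08 - 588844 = 5.00598e+08
L_source = 10*log10(5.00598e+08) = 86.995 dB


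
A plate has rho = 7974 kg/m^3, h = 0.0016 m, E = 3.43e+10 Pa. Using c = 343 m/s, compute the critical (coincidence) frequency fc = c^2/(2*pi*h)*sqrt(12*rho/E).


12*rho/E = 12*7974/3.43e+10 = 2.78974e-06
sqrt(12*rho/E) = sqrt(2.78974e-06) = 0.00167025
c^2/(2*pi*h) = 343^2/(2*pi*0.0016) = 1.17028e+07
fc = 1.17028e+07 * 0.00167025 = 19547 Hz


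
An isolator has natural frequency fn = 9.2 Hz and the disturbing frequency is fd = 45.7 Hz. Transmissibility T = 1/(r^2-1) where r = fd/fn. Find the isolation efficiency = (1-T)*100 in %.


r = 45.7 / 9.2 = 4.96739
r^2 - 1 = 4.96739^2 - 1 = 23.675
T = 1/23.675 = 0.0422386
Efficiency = (1 - 0.0422386)*100 = 95.776 %


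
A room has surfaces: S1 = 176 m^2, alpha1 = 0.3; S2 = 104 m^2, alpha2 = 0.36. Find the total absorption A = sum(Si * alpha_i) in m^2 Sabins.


176 * 0.3 = 52.8
104 * 0.36 = 37.44
A_total = 52.8 + 37.44 = 90.24 m^2


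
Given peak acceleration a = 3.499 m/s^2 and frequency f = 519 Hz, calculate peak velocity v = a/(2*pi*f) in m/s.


omega = 2*pi*f = 2*pi*519 = 3260.97 rad/s
v = a / omega = 3.499 / 3260.97 = 0.001073 m/s


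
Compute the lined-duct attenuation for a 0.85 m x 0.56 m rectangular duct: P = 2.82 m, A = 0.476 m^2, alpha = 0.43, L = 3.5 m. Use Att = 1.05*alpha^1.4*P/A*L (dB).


alpha^1.4 = 0.43^1.4 = 0.3068
Attenuation rate = 1.05 * alpha^1.4 * P / A
= 1.05 * 0.3068 * 2.82 / 0.476 = 1.90848 dB/m
Total Att = 1.90848 * 3.5 = 6.6797 dB


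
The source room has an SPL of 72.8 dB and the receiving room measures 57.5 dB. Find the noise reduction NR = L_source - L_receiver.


NR = L_source - L_receiver (difference between source and receiving room levels)
NR = 72.8 - 57.5 = 15.3 dB


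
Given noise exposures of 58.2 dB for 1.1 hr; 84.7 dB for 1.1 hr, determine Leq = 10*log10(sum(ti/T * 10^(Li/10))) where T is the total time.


T_total = 1.1 + 1.1 = 2.2 hr
(1.1/2.2) * 10^(58.2/10) = 330347
(1.1/2.2) * 10^(84.7/10) = 1.4756e+08
Sum = 330347 + 1.4756e+08 = 1.4789e+08
Leq = 10*log10(1.4789e+08) = 81.699 dB


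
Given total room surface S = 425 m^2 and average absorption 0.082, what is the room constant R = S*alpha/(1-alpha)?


R = 425 * 0.082 / (1 - 0.082) = 37.963 m^2


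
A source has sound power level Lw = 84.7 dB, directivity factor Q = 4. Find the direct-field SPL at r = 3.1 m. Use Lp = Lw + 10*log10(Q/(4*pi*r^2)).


4*pi*r^2 = 4*pi*3.1^2 = 120.763 m^2
Q / (4*pi*r^2) = 4 / 120.763 = 0.0331227
Lp = 84.7 + 10*log10(0.0331227) = 69.901 dB


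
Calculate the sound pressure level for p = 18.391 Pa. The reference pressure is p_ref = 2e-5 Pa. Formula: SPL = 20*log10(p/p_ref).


p / p_ref = 18.391 / 2e-5 = 919550
SPL = 20 * log10(919550) = 119.27 dB


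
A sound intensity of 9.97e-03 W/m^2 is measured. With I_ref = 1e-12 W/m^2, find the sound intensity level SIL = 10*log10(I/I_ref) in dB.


I / I_ref = 9.97e-03 / 1e-12 = 9.97e+09
SIL = 10 * log10(9.97e+09) = 99.987 dB


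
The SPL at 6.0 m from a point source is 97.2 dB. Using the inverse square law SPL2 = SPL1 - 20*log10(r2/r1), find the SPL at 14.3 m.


r2/r1 = 14.3/6.0 = 2.38333
Correction = 20*log10(2.38333) = 7.54368 dB
SPL2 = 97.2 - 7.54368 = 89.656 dB


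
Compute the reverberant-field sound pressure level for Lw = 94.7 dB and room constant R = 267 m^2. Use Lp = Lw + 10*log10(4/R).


4/R = 4/267 = 0.0149813
Lp = 94.7 + 10*log10(0.0149813) = 76.455 dB


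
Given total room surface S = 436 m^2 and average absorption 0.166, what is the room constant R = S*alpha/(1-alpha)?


R = 436 * 0.166 / (1 - 0.166) = 86.782 m^2


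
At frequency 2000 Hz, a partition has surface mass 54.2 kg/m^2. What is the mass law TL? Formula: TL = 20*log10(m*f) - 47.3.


m * f = 54.2 * 2000 = 108400
20*log10(108400) = 100.701 dB
TL = 100.701 - 47.3 = 53.401 dB


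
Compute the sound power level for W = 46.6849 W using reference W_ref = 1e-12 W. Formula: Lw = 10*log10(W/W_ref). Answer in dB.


W / W_ref = 46.6849 / 1e-12 = 4.66849e+13
Lw = 10 * log10(4.66849e+13) = 136.69 dB


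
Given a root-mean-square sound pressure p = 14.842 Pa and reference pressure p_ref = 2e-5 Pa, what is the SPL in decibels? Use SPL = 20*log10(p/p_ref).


p / p_ref = 14.842 / 2e-5 = 742100
SPL = 20 * log10(742100) = 117.41 dB


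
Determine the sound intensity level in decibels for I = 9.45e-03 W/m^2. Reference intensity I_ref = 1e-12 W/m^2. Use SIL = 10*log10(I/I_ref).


I / I_ref = 9.45e-03 / 1e-12 = 9.45e+09
SIL = 10 * log10(9.45e+09) = 99.754 dB


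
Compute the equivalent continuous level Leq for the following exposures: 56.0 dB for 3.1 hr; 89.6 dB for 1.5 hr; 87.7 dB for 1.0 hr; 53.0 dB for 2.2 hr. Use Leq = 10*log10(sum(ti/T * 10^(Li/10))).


T_total = 3.1 + 1.5 + 1.0 + 2.2 = 7.8 hr
(3.1/7.8) * 10^(56.0/10) = 158222
(1.5/7.8) * 10^(89.6/10) = 1.75387e+08
(1.0/7.8) * 10^(87.7/10) = 7.54928e+07
(2.2/7.8) * 10^(53.0/10) = 56276.6
Sum = 158222 + 1.75387e+08 + 7.54928e+07 + 56276.6 = 2.51094e+08
Leq = 10*log10(2.51094e+08) = 83.998 dB


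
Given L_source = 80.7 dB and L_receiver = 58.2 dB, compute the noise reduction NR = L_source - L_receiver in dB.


NR = L_source - L_receiver (difference between source and receiving room levels)
NR = 80.7 - 58.2 = 22.5 dB


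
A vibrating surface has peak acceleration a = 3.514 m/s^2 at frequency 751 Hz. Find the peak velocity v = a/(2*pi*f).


omega = 2*pi*f = 2*pi*751 = 4718.67 rad/s
v = a / omega = 3.514 / 4718.67 = 0.0007447 m/s


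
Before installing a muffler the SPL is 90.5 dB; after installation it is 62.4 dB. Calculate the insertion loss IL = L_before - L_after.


Insertion loss = SPL without muffler - SPL with muffler
IL = 90.5 - 62.4 = 28.1 dB


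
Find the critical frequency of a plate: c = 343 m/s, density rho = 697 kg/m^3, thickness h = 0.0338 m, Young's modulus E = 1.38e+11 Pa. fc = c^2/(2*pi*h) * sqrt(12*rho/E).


12*rho/E = 12*697/1.38e+11 = 6.06087e-08
sqrt(12*rho/E) = sqrt(6.06087e-08) = 0.000246188
c^2/(2*pi*h) = 343^2/(2*pi*0.0338) = 553977
fc = 553977 * 0.000246188 = 136.38 Hz


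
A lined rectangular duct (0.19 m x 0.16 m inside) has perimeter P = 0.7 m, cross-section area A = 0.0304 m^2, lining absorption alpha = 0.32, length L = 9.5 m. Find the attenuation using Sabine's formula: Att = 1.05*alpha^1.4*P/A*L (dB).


alpha^1.4 = 0.32^1.4 = 0.202866
Attenuation rate = 1.05 * alpha^1.4 * P / A
= 1.05 * 0.202866 * 0.7 / 0.0304 = 4.90482 dB/m
Total Att = 4.90482 * 9.5 = 46.596 dB


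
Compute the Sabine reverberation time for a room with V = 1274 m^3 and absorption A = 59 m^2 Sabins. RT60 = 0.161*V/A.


RT60 = 0.161 * 1274 / 59 = 3.4765 s


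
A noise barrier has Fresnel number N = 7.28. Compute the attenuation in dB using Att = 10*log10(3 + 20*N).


3 + 20*N = 3 + 20*7.28 = 148.6
Att = 10*log10(148.6) = 21.72 dB


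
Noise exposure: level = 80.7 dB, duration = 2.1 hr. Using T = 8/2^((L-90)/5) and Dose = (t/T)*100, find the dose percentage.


T_allowed = 8 / 2^((80.7 - 90)/5) = 29.0406 hr
Dose = 2.1 / 29.0406 * 100 = 7.2313 %


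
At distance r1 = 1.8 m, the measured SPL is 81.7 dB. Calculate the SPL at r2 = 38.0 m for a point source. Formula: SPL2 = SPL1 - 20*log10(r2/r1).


r2/r1 = 38.0/1.8 = 21.1111
Correction = 20*log10(21.1111) = 26.4902 dB
SPL2 = 81.7 - 26.4902 = 55.21 dB


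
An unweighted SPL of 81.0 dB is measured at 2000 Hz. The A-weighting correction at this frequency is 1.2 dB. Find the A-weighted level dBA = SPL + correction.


A-weighting table: 2000 Hz -> 1.2 dB correction
SPL_A = SPL + correction = 81.0 + (1.2) = 82.2 dBA


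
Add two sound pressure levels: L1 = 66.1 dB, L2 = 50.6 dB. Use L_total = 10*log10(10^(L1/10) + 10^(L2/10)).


10^(66.1/10) = 4.0738e+06
10^(50.6/10) = 114815
Sum = 4.0738e+06 + 114815 = 4.18862e+06
L_total = 10*log10(4.18862e+06) = 66.221 dB


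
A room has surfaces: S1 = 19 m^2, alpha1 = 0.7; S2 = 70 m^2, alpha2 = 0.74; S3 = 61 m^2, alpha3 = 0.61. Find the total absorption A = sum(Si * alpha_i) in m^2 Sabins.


19 * 0.7 = 13.3
70 * 0.74 = 51.8
61 * 0.61 = 37.21
A_total = 13.3 + 51.8 + 37.21 = 102.31 m^2


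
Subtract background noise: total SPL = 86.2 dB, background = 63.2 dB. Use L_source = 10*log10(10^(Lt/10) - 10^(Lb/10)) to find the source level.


10^(86.2/10) = 4.16869e+08
10^(63.2/10) = 2.0893e+06
Difference = 4.16869e+08 - 2.0893e+06 = 4.1478e+08
L_source = 10*log10(4.1478e+08) = 86.178 dB


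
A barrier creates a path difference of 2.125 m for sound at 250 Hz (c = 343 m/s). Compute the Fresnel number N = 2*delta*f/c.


N = 2*delta*f/c = 2*delta/lambda, where lambda = c/f
lambda = 343 / 250 = 1.372 m
N = 2 * 2.125 / 1.372 = 3.0977


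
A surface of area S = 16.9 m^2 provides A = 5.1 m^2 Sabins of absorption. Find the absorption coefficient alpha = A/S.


Absorption coefficient = absorbed power / incident power
alpha = A / S = 5.1 / 16.9 = 0.30178


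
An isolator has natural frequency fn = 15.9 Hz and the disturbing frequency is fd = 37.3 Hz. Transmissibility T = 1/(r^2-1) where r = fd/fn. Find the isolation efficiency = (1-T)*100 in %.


r = 37.3 / 15.9 = 2.34591
r^2 - 1 = 2.34591^2 - 1 = 4.50329
T = 1/4.50329 = 0.22206
Efficiency = (1 - 0.22206)*100 = 77.794 %


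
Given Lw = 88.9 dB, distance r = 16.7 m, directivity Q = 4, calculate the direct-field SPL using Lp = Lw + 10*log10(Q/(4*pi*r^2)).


4*pi*r^2 = 4*pi*16.7^2 = 3504.64 m^2
Q / (4*pi*r^2) = 4 / 3504.64 = 0.00114134
Lp = 88.9 + 10*log10(0.00114134) = 59.474 dB


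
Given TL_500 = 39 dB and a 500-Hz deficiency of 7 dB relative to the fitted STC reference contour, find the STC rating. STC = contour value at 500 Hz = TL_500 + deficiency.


By ASTM E413, STC = value of the fitted reference contour at 500 Hz.
Contour value at 500 Hz = TL_500 + deficiency = 39 + 7 = 46
STC = 46


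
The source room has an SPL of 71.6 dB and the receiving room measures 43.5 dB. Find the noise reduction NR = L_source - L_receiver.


NR = L_source - L_receiver (difference between source and receiving room levels)
NR = 71.6 - 43.5 = 28.1 dB


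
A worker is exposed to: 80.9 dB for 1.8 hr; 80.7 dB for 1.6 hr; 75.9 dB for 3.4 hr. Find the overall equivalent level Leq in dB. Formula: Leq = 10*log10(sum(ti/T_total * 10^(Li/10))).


T_total = 1.8 + 1.6 + 3.4 = 6.8 hr
(1.8/6.8) * 10^(80.9/10) = 3.25659e+07
(1.6/6.8) * 10^(80.7/10) = 2.76446e+07
(3.4/6.8) * 10^(75.9/10) = 1.94523e+07
Sum = 3.25659e+07 + 2.76446e+07 + 1.94523e+07 = 7.96628e+07
Leq = 10*log10(7.96628e+07) = 79.013 dB


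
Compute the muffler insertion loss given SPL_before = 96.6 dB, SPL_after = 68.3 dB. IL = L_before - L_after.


Insertion loss = SPL without muffler - SPL with muffler
IL = 96.6 - 68.3 = 28.3 dB


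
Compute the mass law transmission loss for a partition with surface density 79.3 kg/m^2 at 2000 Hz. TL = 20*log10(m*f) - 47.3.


m * f = 79.3 * 2000 = 158600
20*log10(158600) = 104.006 dB
TL = 104.006 - 47.3 = 56.706 dB


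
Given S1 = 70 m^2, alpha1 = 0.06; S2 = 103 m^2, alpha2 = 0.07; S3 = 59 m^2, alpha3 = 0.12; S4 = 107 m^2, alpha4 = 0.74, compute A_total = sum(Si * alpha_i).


70 * 0.06 = 4.2
103 * 0.07 = 7.21
59 * 0.12 = 7.08
107 * 0.74 = 79.18
A_total = 4.2 + 7.21 + 7.08 + 79.18 = 97.67 m^2


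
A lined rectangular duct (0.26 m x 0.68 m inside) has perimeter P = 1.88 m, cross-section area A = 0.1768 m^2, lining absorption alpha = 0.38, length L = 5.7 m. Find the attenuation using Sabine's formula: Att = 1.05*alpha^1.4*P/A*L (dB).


alpha^1.4 = 0.38^1.4 = 0.258046
Attenuation rate = 1.05 * alpha^1.4 * P / A
= 1.05 * 0.258046 * 1.88 / 0.1768 = 2.88112 dB/m
Total Att = 2.88112 * 5.7 = 16.422 dB


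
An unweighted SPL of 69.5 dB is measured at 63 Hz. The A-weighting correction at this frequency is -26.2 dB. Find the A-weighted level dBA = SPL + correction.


A-weighting table: 63 Hz -> -26.2 dB correction
SPL_A = SPL + correction = 69.5 + (-26.2) = 43.3 dBA


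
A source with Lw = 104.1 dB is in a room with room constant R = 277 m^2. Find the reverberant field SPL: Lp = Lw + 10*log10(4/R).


4/R = 4/277 = 0.0144404
Lp = 104.1 + 10*log10(0.0144404) = 85.696 dB


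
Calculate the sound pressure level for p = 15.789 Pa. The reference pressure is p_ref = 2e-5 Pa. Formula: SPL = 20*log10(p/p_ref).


p / p_ref = 15.789 / 2e-5 = 789450
SPL = 20 * log10(789450) = 117.95 dB


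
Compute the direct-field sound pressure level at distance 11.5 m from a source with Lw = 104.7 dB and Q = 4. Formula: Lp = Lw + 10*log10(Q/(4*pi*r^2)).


4*pi*r^2 = 4*pi*11.5^2 = 1661.9 m^2
Q / (4*pi*r^2) = 4 / 1661.9 = 0.00240688
Lp = 104.7 + 10*log10(0.00240688) = 78.515 dB


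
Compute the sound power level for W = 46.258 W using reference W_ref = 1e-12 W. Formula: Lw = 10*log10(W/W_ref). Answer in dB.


W / W_ref = 46.258 / 1e-12 = 4.6258e+13
Lw = 10 * log10(4.6258e+13) = 136.65 dB


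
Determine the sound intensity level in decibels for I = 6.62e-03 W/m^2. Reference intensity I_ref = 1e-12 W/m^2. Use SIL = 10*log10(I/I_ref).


I / I_ref = 6.62e-03 / 1e-12 = 6.62e+09
SIL = 10 * log10(6.62e+09) = 98.209 dB


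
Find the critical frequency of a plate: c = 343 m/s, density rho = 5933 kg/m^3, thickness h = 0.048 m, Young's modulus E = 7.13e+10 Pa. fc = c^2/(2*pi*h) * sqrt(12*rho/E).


12*rho/E = 12*5933/7.13e+10 = 9.98541e-07
sqrt(12*rho/E) = sqrt(9.98541e-07) = 0.00099927
c^2/(2*pi*h) = 343^2/(2*pi*0.048) = 390092
fc = 390092 * 0.00099927 = 389.81 Hz


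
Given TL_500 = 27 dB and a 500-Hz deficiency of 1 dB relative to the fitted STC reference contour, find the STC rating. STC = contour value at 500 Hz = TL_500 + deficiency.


By ASTM E413, STC = value of the fitted reference contour at 500 Hz.
Contour value at 500 Hz = TL_500 + deficiency = 27 + 1 = 28
STC = 28


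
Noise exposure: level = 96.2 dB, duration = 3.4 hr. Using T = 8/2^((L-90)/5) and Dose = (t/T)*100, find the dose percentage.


T_allowed = 8 / 2^((96.2 - 90)/5) = 3.38698 hr
Dose = 3.4 / 3.38698 * 100 = 100.38 %


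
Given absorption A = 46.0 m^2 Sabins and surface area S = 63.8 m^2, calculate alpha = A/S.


Absorption coefficient = absorbed power / incident power
alpha = A / S = 46.0 / 63.8 = 0.721


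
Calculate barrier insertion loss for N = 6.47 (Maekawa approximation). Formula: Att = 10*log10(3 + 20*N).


3 + 20*N = 3 + 20*6.47 = 132.4
Att = 10*log10(132.4) = 21.219 dB


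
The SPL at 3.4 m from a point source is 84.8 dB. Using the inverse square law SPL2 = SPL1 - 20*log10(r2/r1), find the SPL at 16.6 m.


r2/r1 = 16.6/3.4 = 4.88235
Correction = 20*log10(4.88235) = 13.7726 dB
SPL2 = 84.8 - 13.7726 = 71.027 dB


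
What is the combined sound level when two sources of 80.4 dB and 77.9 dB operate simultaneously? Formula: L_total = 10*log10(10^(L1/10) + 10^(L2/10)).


10^(80.4/10) = 1.09648e+08
10^(77.9/10) = 6.16595e+07
Sum = 1.09648e+08 + 6.16595e+07 = 1.71308e+08
L_total = 10*log10(1.71308e+08) = 82.338 dB


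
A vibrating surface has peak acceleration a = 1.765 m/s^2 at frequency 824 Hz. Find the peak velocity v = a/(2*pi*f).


omega = 2*pi*f = 2*pi*824 = 5177.34 rad/s
v = a / omega = 1.765 / 5177.34 = 0.00034091 m/s


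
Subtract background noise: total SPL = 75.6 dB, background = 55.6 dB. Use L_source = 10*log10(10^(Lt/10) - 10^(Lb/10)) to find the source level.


10^(75.6/10) = 3.63078e+07
10^(55.6/10) = 363078
Difference = 3.63078e+07 - 363078 = 3.59447e+07
L_source = 10*log10(3.59447e+07) = 75.556 dB


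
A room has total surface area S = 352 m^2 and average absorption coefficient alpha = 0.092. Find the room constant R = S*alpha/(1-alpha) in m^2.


R = 352 * 0.092 / (1 - 0.092) = 35.665 m^2


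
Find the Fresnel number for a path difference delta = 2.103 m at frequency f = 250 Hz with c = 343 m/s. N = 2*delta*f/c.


N = 2*delta*f/c = 2*delta/lambda, where lambda = c/f
lambda = 343 / 250 = 1.372 m
N = 2 * 2.103 / 1.372 = 3.0656


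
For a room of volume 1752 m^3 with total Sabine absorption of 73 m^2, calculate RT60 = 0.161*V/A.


RT60 = 0.161 * 1752 / 73 = 3.864 s


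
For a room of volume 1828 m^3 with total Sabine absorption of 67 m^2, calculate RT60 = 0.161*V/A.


RT60 = 0.161 * 1828 / 67 = 4.3927 s


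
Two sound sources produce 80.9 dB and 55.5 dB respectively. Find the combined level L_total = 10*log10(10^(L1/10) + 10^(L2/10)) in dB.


10^(80.9/10) = 1.23027e+08
10^(55.5/10) = 354813
Sum = 1.23027e+08 + 354813 = 1.23382e+08
L_total = 10*log10(1.23382e+08) = 80.913 dB


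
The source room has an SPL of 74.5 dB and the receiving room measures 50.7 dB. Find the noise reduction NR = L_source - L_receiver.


NR = L_source - L_receiver (difference between source and receiving room levels)
NR = 74.5 - 50.7 = 23.8 dB


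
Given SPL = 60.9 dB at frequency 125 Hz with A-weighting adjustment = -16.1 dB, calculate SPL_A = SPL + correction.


A-weighting table: 125 Hz -> -16.1 dB correction
SPL_A = SPL + correction = 60.9 + (-16.1) = 44.8 dBA


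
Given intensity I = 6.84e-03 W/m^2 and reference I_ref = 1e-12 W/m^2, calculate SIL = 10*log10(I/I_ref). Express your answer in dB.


I / I_ref = 6.84e-03 / 1e-12 = 6.84e+09
SIL = 10 * log10(6.84e+09) = 98.351 dB


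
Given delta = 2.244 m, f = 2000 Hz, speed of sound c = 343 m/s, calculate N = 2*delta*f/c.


N = 2*delta*f/c = 2*delta/lambda, where lambda = c/f
lambda = 343 / 2000 = 0.1715 m
N = 2 * 2.244 / 0.1715 = 26.169


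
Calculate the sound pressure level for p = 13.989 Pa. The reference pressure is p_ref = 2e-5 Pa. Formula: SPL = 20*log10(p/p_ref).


p / p_ref = 13.989 / 2e-5 = 699450
SPL = 20 * log10(699450) = 116.9 dB


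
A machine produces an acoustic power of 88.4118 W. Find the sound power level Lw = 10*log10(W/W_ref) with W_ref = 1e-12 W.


W / W_ref = 88.4118 / 1e-12 = 8.84118e+13
Lw = 10 * log10(8.84118e+13) = 139.47 dB


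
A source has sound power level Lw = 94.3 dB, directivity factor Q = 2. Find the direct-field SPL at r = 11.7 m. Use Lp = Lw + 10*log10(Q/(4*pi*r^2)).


4*pi*r^2 = 4*pi*11.7^2 = 1720.21 m^2
Q / (4*pi*r^2) = 2 / 1720.21 = 0.00116265
Lp = 94.3 + 10*log10(0.00116265) = 64.954 dB


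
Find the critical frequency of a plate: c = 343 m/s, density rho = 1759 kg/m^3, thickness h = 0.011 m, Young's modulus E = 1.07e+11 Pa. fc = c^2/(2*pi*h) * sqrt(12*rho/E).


12*rho/E = 12*1759/1.07e+11 = 1.97271e-07
sqrt(12*rho/E) = sqrt(1.97271e-07) = 0.000444152
c^2/(2*pi*h) = 343^2/(2*pi*0.011) = 1.70222e+06
fc = 1.70222e+06 * 0.000444152 = 756.04 Hz


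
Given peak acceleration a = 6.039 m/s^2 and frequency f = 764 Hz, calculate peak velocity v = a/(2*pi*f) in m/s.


omega = 2*pi*f = 2*pi*764 = 4800.35 rad/s
v = a / omega = 6.039 / 4800.35 = 0.001258 m/s


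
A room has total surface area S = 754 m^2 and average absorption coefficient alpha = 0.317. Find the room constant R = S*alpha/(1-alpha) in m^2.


R = 754 * 0.317 / (1 - 0.317) = 349.95 m^2


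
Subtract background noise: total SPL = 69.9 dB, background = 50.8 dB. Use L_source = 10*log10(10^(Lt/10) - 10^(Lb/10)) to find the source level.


10^(69.9/10) = 9.77237e+06
10^(50.8/10) = 120226
Difference = 9.77237e+06 - 120226 = 9.65214e+06
L_source = 10*log10(9.65214e+06) = 69.846 dB


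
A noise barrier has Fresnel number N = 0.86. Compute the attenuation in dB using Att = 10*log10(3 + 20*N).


3 + 20*N = 3 + 20*0.86 = 20.2
Att = 10*log10(20.2) = 13.054 dB


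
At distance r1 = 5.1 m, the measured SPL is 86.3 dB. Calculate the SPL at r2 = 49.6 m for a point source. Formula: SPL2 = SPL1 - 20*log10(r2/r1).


r2/r1 = 49.6/5.1 = 9.72549
Correction = 20*log10(9.72549) = 19.7582 dB
SPL2 = 86.3 - 19.7582 = 66.542 dB


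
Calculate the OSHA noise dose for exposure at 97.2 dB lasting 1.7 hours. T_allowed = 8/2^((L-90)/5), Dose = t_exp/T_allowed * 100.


T_allowed = 8 / 2^((97.2 - 90)/5) = 2.94854 hr
Dose = 1.7 / 2.94854 * 100 = 57.656 %


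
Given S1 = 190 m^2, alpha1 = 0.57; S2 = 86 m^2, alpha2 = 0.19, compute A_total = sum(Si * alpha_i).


190 * 0.57 = 108.3
86 * 0.19 = 16.34
A_total = 108.3 + 16.34 = 124.64 m^2


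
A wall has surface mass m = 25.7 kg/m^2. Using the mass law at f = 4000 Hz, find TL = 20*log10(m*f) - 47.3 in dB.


m * f = 25.7 * 4000 = 102800
20*log10(102800) = 100.24 dB
TL = 100.24 - 47.3 = 52.94 dB


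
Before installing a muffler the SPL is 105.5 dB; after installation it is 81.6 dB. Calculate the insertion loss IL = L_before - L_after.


Insertion loss = SPL without muffler - SPL with muffler
IL = 105.5 - 81.6 = 23.9 dB


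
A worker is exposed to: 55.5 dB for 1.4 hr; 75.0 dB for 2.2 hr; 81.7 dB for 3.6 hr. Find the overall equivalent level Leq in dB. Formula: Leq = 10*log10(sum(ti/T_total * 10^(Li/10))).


T_total = 1.4 + 2.2 + 3.6 = 7.2 hr
(1.4/7.2) * 10^(55.5/10) = 68991.5
(2.2/7.2) * 10^(75.0/10) = 9.66252e+06
(3.6/7.2) * 10^(81.7/10) = 7.39554e+07
Sum = 68991.5 + 9.66252e+06 + 7.39554e+07 = 8.36869e+07
Leq = 10*log10(8.36869e+07) = 79.227 dB


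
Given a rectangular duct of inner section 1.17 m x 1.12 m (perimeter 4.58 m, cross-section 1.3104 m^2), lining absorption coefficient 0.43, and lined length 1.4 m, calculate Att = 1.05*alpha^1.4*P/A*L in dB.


alpha^1.4 = 0.43^1.4 = 0.3068
Attenuation rate = 1.05 * alpha^1.4 * P / A
= 1.05 * 0.3068 * 4.58 / 1.3104 = 1.12592 dB/m
Total Att = 1.12592 * 1.4 = 1.5763 dB


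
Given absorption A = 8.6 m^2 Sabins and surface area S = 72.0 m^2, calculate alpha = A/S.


Absorption coefficient = absorbed power / incident power
alpha = A / S = 8.6 / 72.0 = 0.11944


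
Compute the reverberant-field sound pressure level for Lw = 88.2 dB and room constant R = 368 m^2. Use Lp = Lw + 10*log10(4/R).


4/R = 4/368 = 0.0108696
Lp = 88.2 + 10*log10(0.0108696) = 68.562 dB


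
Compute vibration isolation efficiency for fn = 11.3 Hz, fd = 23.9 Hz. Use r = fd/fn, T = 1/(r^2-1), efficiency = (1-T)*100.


r = 23.9 / 11.3 = 2.11504
r^2 - 1 = 2.11504^2 - 1 = 3.47339
T = 1/3.47339 = 0.287903
Efficiency = (1 - 0.287903)*100 = 71.21 %


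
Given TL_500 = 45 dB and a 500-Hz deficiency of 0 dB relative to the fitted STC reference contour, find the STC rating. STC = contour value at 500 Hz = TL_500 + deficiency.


By ASTM E413, STC = value of the fitted reference contour at 500 Hz.
Contour value at 500 Hz = TL_500 + deficiency = 45 + 0 = 45
STC = 45


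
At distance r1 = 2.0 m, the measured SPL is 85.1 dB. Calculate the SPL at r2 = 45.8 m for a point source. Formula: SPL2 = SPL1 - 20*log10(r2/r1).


r2/r1 = 45.8/2.0 = 22.9
Correction = 20*log10(22.9) = 27.1967 dB
SPL2 = 85.1 - 27.1967 = 57.903 dB


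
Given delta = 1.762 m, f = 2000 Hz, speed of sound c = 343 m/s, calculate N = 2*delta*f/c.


N = 2*delta*f/c = 2*delta/lambda, where lambda = c/f
lambda = 343 / 2000 = 0.1715 m
N = 2 * 1.762 / 0.1715 = 20.548


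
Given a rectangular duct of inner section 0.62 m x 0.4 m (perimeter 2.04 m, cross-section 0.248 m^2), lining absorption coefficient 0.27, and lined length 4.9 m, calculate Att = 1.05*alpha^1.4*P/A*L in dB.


alpha^1.4 = 0.27^1.4 = 0.159922
Attenuation rate = 1.05 * alpha^1.4 * P / A
= 1.05 * 0.159922 * 2.04 / 0.248 = 1.38126 dB/m
Total Att = 1.38126 * 4.9 = 6.7682 dB


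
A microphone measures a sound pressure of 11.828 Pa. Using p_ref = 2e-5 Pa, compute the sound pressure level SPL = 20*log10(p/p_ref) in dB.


p / p_ref = 11.828 / 2e-5 = 591400
SPL = 20 * log10(591400) = 115.44 dB


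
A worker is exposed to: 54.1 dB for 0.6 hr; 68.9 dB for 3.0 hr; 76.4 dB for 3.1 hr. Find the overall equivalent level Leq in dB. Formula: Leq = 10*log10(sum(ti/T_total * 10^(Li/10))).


T_total = 0.6 + 3.0 + 3.1 = 6.7 hr
(0.6/6.7) * 10^(54.1/10) = 23018.5
(3.0/6.7) * 10^(68.9/10) = 3.47573e+06
(3.1/6.7) * 10^(76.4/10) = 2.0197e+07
Sum = 23018.5 + 3.47573e+06 + 2.0197e+07 = 2.36957e+07
Leq = 10*log10(2.36957e+07) = 73.747 dB


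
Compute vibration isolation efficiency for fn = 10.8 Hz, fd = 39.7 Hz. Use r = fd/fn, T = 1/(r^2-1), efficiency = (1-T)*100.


r = 39.7 / 10.8 = 3.67593
r^2 - 1 = 3.67593^2 - 1 = 12.5125
T = 1/12.5125 = 0.0799201
Efficiency = (1 - 0.0799201)*100 = 92.008 %


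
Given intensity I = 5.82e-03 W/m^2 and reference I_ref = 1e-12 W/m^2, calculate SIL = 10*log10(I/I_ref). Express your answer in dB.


I / I_ref = 5.82e-03 / 1e-12 = 5.82e+09
SIL = 10 * log10(5.82e+09) = 97.649 dB


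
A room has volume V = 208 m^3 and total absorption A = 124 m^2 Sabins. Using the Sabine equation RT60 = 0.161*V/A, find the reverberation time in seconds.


RT60 = 0.161 * 208 / 124 = 0.27006 s


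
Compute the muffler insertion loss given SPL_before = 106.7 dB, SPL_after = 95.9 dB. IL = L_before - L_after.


Insertion loss = SPL without muffler - SPL with muffler
IL = 106.7 - 95.9 = 10.8 dB


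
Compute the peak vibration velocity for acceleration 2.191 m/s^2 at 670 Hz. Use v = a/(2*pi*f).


omega = 2*pi*f = 2*pi*670 = 4209.73 rad/s
v = a / omega = 2.191 / 4209.73 = 0.00052046 m/s


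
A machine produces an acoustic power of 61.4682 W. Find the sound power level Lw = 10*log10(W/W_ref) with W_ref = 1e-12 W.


W / W_ref = 61.4682 / 1e-12 = 6.14682e+13
Lw = 10 * log10(6.14682e+13) = 137.89 dB


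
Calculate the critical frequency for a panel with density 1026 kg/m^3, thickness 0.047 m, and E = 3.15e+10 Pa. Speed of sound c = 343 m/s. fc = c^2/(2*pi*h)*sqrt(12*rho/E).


12*rho/E = 12*1026/3.15e+10 = 3.90857e-07
sqrt(12*rho/E) = sqrt(3.90857e-07) = 0.000625186
c^2/(2*pi*h) = 343^2/(2*pi*0.047) = 398392
fc = 398392 * 0.000625186 = 249.07 Hz


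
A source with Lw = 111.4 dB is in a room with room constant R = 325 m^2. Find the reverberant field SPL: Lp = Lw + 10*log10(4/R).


4/R = 4/325 = 0.0123077
Lp = 111.4 + 10*log10(0.0123077) = 92.302 dB


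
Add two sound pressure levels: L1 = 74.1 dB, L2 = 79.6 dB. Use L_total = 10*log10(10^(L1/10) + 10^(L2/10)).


10^(74.1/10) = 2.5704e+07
10^(79.6/10) = 9.12011e+07
Sum = 2.5704e+07 + 9.12011e+07 = 1.16905e+08
L_total = 10*log10(1.16905e+08) = 80.678 dB


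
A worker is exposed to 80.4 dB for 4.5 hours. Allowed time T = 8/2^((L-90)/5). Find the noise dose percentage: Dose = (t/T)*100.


T_allowed = 8 / 2^((80.4 - 90)/5) = 30.2738 hr
Dose = 4.5 / 30.2738 * 100 = 14.864 %


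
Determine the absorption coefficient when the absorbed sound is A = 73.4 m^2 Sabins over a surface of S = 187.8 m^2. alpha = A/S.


Absorption coefficient = absorbed power / incident power
alpha = A / S = 73.4 / 187.8 = 0.39084


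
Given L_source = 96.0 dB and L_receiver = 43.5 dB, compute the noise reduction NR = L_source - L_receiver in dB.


NR = L_source - L_receiver (difference between source and receiving room levels)
NR = 96.0 - 43.5 = 52.5 dB


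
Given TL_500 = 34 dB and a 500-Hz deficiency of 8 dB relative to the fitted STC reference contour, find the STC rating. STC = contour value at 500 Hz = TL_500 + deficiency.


By ASTM E413, STC = value of the fitted reference contour at 500 Hz.
Contour value at 500 Hz = TL_500 + deficiency = 34 + 8 = 42
STC = 42


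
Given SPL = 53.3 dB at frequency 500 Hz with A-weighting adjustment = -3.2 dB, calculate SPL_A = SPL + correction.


A-weighting table: 500 Hz -> -3.2 dB correction
SPL_A = SPL + correction = 53.3 + (-3.2) = 50.1 dBA


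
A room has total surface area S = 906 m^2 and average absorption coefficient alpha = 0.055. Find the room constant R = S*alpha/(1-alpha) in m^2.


R = 906 * 0.055 / (1 - 0.055) = 52.73 m^2


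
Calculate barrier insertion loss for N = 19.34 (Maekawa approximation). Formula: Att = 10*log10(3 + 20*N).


3 + 20*N = 3 + 20*19.34 = 389.8
Att = 10*log10(389.8) = 25.908 dB


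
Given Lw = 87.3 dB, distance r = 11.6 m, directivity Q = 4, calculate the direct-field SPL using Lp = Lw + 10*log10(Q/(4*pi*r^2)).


4*pi*r^2 = 4*pi*11.6^2 = 1690.93 m^2
Q / (4*pi*r^2) = 4 / 1690.93 = 0.00236556
Lp = 87.3 + 10*log10(0.00236556) = 61.039 dB


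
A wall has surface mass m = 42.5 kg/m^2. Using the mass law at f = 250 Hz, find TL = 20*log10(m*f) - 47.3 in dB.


m * f = 42.5 * 250 = 10625
20*log10(10625) = 80.5266 dB
TL = 80.5266 - 47.3 = 33.227 dB


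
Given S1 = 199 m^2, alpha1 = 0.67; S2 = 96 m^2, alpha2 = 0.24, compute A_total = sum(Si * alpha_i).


199 * 0.67 = 133.33
96 * 0.24 = 23.04
A_total = 133.33 + 23.04 = 156.37 m^2


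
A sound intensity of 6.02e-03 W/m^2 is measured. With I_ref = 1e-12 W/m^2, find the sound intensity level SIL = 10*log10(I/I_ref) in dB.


I / I_ref = 6.02e-03 / 1e-12 = 6.02e+09
SIL = 10 * log10(6.02e+09) = 97.796 dB


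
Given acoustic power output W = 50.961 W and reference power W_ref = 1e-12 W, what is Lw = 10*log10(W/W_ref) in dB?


W / W_ref = 50.961 / 1e-12 = 5.0961e+13
Lw = 10 * log10(5.0961e+13) = 137.07 dB


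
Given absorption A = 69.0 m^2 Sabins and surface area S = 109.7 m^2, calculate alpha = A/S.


Absorption coefficient = absorbed power / incident power
alpha = A / S = 69.0 / 109.7 = 0.62899


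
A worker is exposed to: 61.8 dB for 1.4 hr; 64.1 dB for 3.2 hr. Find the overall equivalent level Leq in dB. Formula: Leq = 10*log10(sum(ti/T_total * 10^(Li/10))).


T_total = 1.4 + 3.2 = 4.6 hr
(1.4/4.6) * 10^(61.8/10) = 460649
(3.2/4.6) * 10^(64.1/10) = 1.7881e+06
Sum = 460649 + 1.7881e+06 = 2.24875e+06
Leq = 10*log10(2.24875e+06) = 63.519 dB


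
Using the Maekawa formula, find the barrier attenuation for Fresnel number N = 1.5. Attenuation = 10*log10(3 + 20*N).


3 + 20*N = 3 + 20*1.5 = 33
Att = 10*log10(33) = 15.185 dB


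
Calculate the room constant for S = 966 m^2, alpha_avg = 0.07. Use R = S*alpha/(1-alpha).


R = 966 * 0.07 / (1 - 0.07) = 72.71 m^2


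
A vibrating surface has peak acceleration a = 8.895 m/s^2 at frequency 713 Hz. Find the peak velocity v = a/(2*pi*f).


omega = 2*pi*f = 2*pi*713 = 4479.91 rad/s
v = a / omega = 8.895 / 4479.91 = 0.0019855 m/s


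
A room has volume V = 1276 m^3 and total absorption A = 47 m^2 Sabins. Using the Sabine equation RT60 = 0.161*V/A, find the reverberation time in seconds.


RT60 = 0.161 * 1276 / 47 = 4.371 s


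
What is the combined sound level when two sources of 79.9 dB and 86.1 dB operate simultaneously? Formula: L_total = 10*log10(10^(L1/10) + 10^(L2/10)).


10^(79.9/10) = 9.77237e+07
10^(86.1/10) = 4.0738e+08
Sum = 9.77237e+07 + 4.0738e+08 = 5.05104e+08
L_total = 10*log10(5.05104e+08) = 87.034 dB


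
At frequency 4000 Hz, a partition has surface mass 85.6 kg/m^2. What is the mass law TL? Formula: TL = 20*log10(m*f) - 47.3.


m * f = 85.6 * 4000 = 342400
20*log10(342400) = 110.691 dB
TL = 110.691 - 47.3 = 63.391 dB


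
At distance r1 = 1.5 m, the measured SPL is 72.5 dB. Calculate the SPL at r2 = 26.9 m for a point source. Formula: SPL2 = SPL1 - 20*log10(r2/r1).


r2/r1 = 26.9/1.5 = 17.9333
Correction = 20*log10(17.9333) = 25.0732 dB
SPL2 = 72.5 - 25.0732 = 47.427 dB


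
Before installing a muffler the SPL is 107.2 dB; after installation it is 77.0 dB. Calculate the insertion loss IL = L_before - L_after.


Insertion loss = SPL without muffler - SPL with muffler
IL = 107.2 - 77.0 = 30.2 dB


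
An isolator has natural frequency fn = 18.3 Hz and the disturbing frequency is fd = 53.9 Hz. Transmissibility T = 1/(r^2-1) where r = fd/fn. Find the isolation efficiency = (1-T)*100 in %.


r = 53.9 / 18.3 = 2.94536
r^2 - 1 = 2.94536^2 - 1 = 7.67515
T = 1/7.67515 = 0.130291
Efficiency = (1 - 0.130291)*100 = 86.971 %


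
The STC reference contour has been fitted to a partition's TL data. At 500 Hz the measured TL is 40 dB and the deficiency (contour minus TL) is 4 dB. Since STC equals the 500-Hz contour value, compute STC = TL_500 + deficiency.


By ASTM E413, STC = value of the fitted reference contour at 500 Hz.
Contour value at 500 Hz = TL_500 + deficiency = 40 + 4 = 44
STC = 44


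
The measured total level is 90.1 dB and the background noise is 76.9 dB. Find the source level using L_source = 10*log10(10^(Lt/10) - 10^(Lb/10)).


10^(90.1/10) = 1.02329e+09
10^(76.9/10) = 4.89779e+07
Difference = 1.02329e+09 - 4.89779e+07 = 9.74312e+08
L_source = 10*log10(9.74312e+08) = 89.887 dB


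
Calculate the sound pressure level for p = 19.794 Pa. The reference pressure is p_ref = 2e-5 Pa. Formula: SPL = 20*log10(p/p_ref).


p / p_ref = 19.794 / 2e-5 = 989700
SPL = 20 * log10(989700) = 119.91 dB


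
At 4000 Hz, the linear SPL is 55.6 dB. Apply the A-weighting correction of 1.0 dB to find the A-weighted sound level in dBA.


A-weighting table: 4000 Hz -> 1.0 dB correction
SPL_A = SPL + correction = 55.6 + (1.0) = 56.6 dBA


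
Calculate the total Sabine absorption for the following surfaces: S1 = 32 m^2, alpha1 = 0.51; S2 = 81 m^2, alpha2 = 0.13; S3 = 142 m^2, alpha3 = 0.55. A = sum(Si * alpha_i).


32 * 0.51 = 16.32
81 * 0.13 = 10.53
142 * 0.55 = 78.1
A_total = 16.32 + 10.53 + 78.1 = 104.95 m^2


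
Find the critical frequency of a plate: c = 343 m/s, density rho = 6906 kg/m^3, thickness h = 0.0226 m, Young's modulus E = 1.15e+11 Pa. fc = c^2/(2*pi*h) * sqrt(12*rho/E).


12*rho/E = 12*6906/1.15e+11 = 7.20626e-07
sqrt(12*rho/E) = sqrt(7.20626e-07) = 0.000848897
c^2/(2*pi*h) = 343^2/(2*pi*0.0226) = 828514
fc = 828514 * 0.000848897 = 703.32 Hz


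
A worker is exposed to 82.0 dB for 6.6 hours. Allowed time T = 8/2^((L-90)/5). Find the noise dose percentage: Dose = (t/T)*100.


T_allowed = 8 / 2^((82.0 - 90)/5) = 24.2515 hr
Dose = 6.6 / 24.2515 * 100 = 27.215 %


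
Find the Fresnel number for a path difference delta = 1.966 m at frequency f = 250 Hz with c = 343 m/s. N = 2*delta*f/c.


N = 2*delta*f/c = 2*delta/lambda, where lambda = c/f
lambda = 343 / 250 = 1.372 m
N = 2 * 1.966 / 1.372 = 2.8659


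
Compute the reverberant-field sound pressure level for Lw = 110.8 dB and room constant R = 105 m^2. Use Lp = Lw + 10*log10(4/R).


4/R = 4/105 = 0.0380952
Lp = 110.8 + 10*log10(0.0380952) = 96.609 dB


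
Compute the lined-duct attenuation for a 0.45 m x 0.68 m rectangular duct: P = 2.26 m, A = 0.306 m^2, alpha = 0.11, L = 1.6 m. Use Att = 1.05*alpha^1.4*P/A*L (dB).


alpha^1.4 = 0.11^1.4 = 0.0454935
Attenuation rate = 1.05 * alpha^1.4 * P / A
= 1.05 * 0.0454935 * 2.26 / 0.306 = 0.352798 dB/m
Total Att = 0.352798 * 1.6 = 0.56448 dB


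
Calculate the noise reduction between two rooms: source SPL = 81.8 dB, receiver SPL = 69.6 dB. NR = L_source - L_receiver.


NR = L_source - L_receiver (difference between source and receiving room levels)
NR = 81.8 - 69.6 = 12.2 dB


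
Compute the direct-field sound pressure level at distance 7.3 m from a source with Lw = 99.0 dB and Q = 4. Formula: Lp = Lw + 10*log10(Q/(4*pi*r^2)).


4*pi*r^2 = 4*pi*7.3^2 = 669.662 m^2
Q / (4*pi*r^2) = 4 / 669.662 = 0.00597316
Lp = 99.0 + 10*log10(0.00597316) = 76.762 dB


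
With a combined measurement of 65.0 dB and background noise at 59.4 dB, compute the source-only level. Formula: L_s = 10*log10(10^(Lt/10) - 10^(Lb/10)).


10^(65.0/10) = 3.16228e+06
10^(59.4/10) = 870964
Difference = 3.16228e+06 - 870964 = 2.29132e+06
L_source = 10*log10(2.29132e+06) = 63.601 dB


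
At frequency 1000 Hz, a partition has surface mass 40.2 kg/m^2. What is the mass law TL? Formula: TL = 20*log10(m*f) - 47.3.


m * f = 40.2 * 1000 = 40200
20*log10(40200) = 92.0845 dB
TL = 92.0845 - 47.3 = 44.785 dB


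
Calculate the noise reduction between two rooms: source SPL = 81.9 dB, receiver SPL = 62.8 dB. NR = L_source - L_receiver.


NR = L_source - L_receiver (difference between source and receiving room levels)
NR = 81.9 - 62.8 = 19.1 dB


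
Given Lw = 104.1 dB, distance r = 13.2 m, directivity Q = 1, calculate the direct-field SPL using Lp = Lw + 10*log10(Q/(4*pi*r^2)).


4*pi*r^2 = 4*pi*13.2^2 = 2189.56 m^2
Q / (4*pi*r^2) = 1 / 2189.56 = 0.000456713
Lp = 104.1 + 10*log10(0.000456713) = 70.696 dB


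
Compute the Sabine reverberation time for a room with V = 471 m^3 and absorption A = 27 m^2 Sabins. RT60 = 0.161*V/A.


RT60 = 0.161 * 471 / 27 = 2.8086 s


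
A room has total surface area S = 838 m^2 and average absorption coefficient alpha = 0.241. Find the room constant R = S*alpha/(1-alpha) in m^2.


R = 838 * 0.241 / (1 - 0.241) = 266.08 m^2


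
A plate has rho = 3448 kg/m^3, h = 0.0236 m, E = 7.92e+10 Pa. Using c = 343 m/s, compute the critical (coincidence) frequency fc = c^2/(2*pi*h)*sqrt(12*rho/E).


12*rho/E = 12*3448/7.92e+10 = 5.22424e-07
sqrt(12*rho/E) = sqrt(5.22424e-07) = 0.000722789
c^2/(2*pi*h) = 343^2/(2*pi*0.0236) = 793408
fc = 793408 * 0.000722789 = 573.47 Hz


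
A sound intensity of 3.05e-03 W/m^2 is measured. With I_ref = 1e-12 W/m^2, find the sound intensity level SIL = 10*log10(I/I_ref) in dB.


I / I_ref = 3.05e-03 / 1e-12 = 3.05e+09
SIL = 10 * log10(3.05e+09) = 94.843 dB


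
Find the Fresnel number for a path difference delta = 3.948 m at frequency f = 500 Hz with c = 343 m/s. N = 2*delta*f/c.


N = 2*delta*f/c = 2*delta/lambda, where lambda = c/f
lambda = 343 / 500 = 0.686 m
N = 2 * 3.948 / 0.686 = 11.51


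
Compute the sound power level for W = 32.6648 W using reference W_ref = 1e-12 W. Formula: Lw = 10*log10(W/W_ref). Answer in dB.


W / W_ref = 32.6648 / 1e-12 = 3.26648e+13
Lw = 10 * log10(3.26648e+13) = 135.14 dB


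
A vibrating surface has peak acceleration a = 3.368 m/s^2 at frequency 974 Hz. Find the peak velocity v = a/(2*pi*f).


omega = 2*pi*f = 2*pi*974 = 6119.82 rad/s
v = a / omega = 3.368 / 6119.82 = 0.00055034 m/s
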